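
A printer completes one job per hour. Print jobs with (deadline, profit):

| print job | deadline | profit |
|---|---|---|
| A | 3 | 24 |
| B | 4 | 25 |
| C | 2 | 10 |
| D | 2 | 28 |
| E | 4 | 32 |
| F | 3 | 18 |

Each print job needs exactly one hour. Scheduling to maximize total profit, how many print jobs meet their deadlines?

4

Take jobs in profit order; each goes to the latest open slot no later than its deadline.
Profit order: E=32 D=28 B=25 A=24 F=18 C=10
Assign: E→slot 4, D→slot 2, B→slot 3, A→slot 1, F skipped, C skipped.
Slots: [1:A] [2:D] [3:B] [4:E]
4 of 6 scheduled.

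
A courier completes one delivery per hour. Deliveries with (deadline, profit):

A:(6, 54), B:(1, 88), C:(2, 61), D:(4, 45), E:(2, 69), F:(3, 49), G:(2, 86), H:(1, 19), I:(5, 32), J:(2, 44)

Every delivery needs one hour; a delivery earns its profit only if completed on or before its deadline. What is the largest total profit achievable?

Take jobs in profit order; each goes to the latest open slot no later than its deadline.
By profit: B(d1,88), G(d2,86), E(d2,69), C(d2,61), A(d6,54), F(d3,49), D(d4,45), J(d2,44), I(d5,32), H(d1,19)
B→slot 1; G→slot 2; E skipped; C skipped; A→slot 6; F→slot 3; D→slot 4; J skipped; I→slot 5; H skipped.
Profit = 88 + 86 + 49 + 45 + 32 + 54 = 354

354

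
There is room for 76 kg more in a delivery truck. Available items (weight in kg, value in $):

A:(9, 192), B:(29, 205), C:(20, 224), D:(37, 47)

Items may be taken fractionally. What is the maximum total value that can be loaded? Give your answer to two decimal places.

Order: A (192/9=21.33) > C (224/20=11.20) > B (205/29=7.07) > D (47/37=1.27)
Fill: take A (9 @ 192) → take C (20 @ 224) → take B (29 @ 205) → take 18/37 of D → 22.86; 76/76 used.
Total value = 643.86

643.86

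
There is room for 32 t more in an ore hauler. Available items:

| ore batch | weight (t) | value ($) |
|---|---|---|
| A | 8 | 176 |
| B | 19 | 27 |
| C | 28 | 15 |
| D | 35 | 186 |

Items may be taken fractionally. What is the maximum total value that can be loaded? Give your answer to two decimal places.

303.54

Greedy by value/weight ratio, highest first.
Order: A (176/8=22.00) > D (186/35=5.31) > B (27/19=1.42) > C (15/28=0.54)
Fill: take A (8 @ 176) → take 24/35 of D → 127.54; 32/32 used.
Total value = 303.54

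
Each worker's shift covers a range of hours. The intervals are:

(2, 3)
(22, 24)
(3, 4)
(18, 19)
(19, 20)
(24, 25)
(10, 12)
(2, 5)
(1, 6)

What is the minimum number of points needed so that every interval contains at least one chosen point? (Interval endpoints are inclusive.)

Sorted: [2,3] [3,4] [2,5] [1,6] [10,12] [18,19] [19,20] [22,24] [24,25]
{[2,3],[3,4],[2,5],[1,6]} hit by 3; {[10,12]} hit by 12; {[18,19],[19,20]} hit by 19; {[22,24],[24,25]} hit by 24.
Points: 3, 12, 19, 24 (4 total).

4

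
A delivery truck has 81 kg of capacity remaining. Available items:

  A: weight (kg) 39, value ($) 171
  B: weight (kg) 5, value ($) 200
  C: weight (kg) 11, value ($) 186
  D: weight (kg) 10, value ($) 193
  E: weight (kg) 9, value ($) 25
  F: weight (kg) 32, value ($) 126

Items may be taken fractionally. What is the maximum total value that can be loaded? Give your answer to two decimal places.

813.00

Sort by value per unit weight and fill in that order.
Ratios (sorted): B 40.00, D 19.30, C 16.91, A 4.38, F 3.94, E 2.78
take B (5 @ 200); take D (10 @ 193); take C (11 @ 186); take A (39 @ 171); take 16/32 of F → 63.00. Capacity used 81/81.
Total value = 813.00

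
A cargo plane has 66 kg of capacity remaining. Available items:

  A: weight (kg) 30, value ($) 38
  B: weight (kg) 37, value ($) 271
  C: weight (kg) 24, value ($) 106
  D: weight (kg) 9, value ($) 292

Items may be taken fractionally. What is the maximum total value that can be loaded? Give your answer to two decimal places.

651.33

Ratios (sorted): D 32.44, B 7.32, C 4.42, A 1.27
take D (9 @ 292); take B (37 @ 271); take 20/24 of C → 88.33. Capacity used 66/66.
Total value = 651.33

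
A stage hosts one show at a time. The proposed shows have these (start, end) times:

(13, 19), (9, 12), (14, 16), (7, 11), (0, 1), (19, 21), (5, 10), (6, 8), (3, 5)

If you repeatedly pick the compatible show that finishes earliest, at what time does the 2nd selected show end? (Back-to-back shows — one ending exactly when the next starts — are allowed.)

Sort by end time and greedily take each interval whose start is ≥ the last chosen end.
Sorted by end: (0,1)  (3,5)  (6,8)  (5,10)  (7,11)  (9,12)  (14,16)  (13,19)  (19,21)
take (0,1); take (3,5); take (6,8); take (9,12); take (14,16); take (19,21).
Selected: (0,1) (3,5) (6,8) (9,12) (14,16) (19,21)

5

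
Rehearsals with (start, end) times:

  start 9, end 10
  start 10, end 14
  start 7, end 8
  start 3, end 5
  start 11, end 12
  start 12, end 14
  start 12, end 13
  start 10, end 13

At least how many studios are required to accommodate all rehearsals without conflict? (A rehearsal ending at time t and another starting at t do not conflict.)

4

Count concurrent intervals with a sweep; the peak is the room count.
starts: [3, 7, 9, 10, 10, 11, 12, 12]
ends:   [5, 8, 10, 12, 13, 13, 14, 14]
s3→1 e5→0 s7→1 e8→0 s9→1 e10→0 s10→1 s10→2 s11→3 e12→2 s12→3 s12→4  — peak 4.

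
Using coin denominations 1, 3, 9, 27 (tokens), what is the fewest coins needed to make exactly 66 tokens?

Greedy: take as many of the largest coin as possible, then repeat with the remainder.
66 = 2×27 + 1×9 + 1×3
Total coins = 2 + 1 + 1 = 4

4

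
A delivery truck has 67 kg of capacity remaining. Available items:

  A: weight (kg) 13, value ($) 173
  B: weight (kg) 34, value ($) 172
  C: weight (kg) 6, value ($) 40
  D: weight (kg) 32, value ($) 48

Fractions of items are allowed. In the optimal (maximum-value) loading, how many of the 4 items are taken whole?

3

Ratios (sorted): A 13.31, C 6.67, B 5.06, D 1.50
take A (13 @ 173); take C (6 @ 40); take B (34 @ 172); take 14/32 of D → 21.00. Capacity used 67/67.
3 item(s) taken whole; one partial (take 14/32 of D).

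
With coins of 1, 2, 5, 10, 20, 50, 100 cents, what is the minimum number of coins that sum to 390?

Greedy: take as many of the largest coin as possible, then repeat with the remainder.
390 = 3×100 + 1×50 + 2×20
Total coins = 3 + 1 + 2 = 6

6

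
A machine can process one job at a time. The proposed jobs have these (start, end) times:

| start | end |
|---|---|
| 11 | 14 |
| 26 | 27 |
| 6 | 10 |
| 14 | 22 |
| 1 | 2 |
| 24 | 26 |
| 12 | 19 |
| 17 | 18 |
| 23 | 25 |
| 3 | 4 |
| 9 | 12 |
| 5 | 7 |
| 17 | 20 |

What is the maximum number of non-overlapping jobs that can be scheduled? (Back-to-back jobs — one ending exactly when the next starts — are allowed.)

By end time: (1,2), (3,4), (5,7), (6,10), (9,12), (11,14), (17,18), (12,19), (17,20), (14,22), (23,25), (24,26), (26,27).
Pick (1,2); next start ≥ 2 → (3,4); next start ≥ 4 → (5,7); next start ≥ 7 → (9,12); next start ≥ 12 → (17,18); next start ≥ 18 → (23,25); next start ≥ 25 → (26,27).
Selected 7 jobs.

7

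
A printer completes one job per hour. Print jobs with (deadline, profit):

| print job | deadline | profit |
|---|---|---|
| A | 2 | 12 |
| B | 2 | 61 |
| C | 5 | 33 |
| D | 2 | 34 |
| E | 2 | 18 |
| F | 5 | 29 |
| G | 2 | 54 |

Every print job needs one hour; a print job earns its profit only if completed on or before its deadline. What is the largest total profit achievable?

Sort by profit descending; place each in the latest free slot ≤ its deadline.
Profit order: B=61 G=54 D=34 C=33 F=29 E=18 A=12
Assign: B→slot 2, G→slot 1, D skipped, C→slot 5, F→slot 4, E skipped, A skipped.
Slots: [1:G] [2:B] [4:F] [5:C]
Profit = 54 + 61 + 29 + 33 = 177

177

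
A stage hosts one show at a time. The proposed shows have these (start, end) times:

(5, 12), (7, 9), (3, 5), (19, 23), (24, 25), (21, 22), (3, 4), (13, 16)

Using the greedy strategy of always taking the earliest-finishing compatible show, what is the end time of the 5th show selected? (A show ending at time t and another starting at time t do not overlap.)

Sort by end time and greedily take each interval whose start is ≥ the last chosen end.
Sorted by end: (3,4)  (3,5)  (7,9)  (5,12)  (13,16)  (21,22)  (19,23)  (24,25)
take (3,4); take (7,9); skip (5,12); take (13,16); take (21,22); take (24,25).
Selected: (3,4) (7,9) (13,16) (21,22) (24,25)

25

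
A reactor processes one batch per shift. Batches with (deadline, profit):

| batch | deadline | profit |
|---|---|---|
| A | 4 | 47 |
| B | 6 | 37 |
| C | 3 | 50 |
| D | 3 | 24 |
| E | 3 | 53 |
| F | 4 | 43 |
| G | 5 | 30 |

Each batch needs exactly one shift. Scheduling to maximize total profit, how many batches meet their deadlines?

6

Profit order: E=53 C=50 A=47 F=43 B=37 G=30 D=24
Assign: E→slot 3, C→slot 2, A→slot 4, F→slot 1, B→slot 6, G→slot 5, D skipped.
Slots: [1:F] [2:C] [3:E] [4:A] [5:G] [6:B]
6 of 7 scheduled.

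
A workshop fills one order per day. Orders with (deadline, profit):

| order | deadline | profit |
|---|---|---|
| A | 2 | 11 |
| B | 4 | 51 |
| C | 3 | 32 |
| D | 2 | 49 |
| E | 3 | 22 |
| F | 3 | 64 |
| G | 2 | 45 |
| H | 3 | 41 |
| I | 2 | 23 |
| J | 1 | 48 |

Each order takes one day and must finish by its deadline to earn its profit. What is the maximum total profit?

Profit order: F=64 B=51 D=49 J=48 G=45 H=41 C=32 I=23 E=22 A=11
Assign: F→slot 3, B→slot 4, D→slot 2, J→slot 1, G skipped, H skipped, C skipped, I skipped, E skipped, A skipped.
Slots: [1:J] [2:D] [3:F] [4:B]
Profit = 48 + 49 + 64 + 51 = 212

212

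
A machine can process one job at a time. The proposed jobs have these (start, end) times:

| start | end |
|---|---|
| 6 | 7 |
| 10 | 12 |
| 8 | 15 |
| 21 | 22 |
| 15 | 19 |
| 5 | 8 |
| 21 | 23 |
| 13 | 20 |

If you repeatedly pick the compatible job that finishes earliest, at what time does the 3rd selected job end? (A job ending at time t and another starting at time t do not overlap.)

19

By end time: (6,7), (5,8), (10,12), (8,15), (15,19), (13,20), (21,22), (21,23).
Pick (6,7); next start ≥ 7 → (10,12); next start ≥ 12 → (15,19); next start ≥ 19 → (21,22).
Selected: (6,7) (10,12) (15,19) (21,22)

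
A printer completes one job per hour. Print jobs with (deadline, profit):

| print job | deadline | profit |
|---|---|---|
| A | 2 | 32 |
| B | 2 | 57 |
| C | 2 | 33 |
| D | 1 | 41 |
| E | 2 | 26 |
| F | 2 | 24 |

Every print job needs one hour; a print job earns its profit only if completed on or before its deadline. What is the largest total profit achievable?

98

Sort by profit descending; place each in the latest free slot ≤ its deadline.
Profit order: B=57 D=41 C=33 A=32 E=26 F=24
Assign: B→slot 2, D→slot 1, C skipped, A skipped, E skipped, F skipped.
Slots: [1:D] [2:B]
Profit = 41 + 57 = 98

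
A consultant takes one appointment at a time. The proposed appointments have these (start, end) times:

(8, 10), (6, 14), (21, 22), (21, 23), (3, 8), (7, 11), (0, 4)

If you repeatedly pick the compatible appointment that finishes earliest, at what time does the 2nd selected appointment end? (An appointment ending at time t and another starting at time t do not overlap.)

10

Greedy by earliest finish: after sorting by end time, pick each interval compatible with the last pick.
By end time: (0,4), (3,8), (8,10), (7,11), (6,14), (21,22), (21,23).
Pick (0,4); next start ≥ 4 → (8,10); next start ≥ 10 → (21,22).
Selected: (0,4) (8,10) (21,22)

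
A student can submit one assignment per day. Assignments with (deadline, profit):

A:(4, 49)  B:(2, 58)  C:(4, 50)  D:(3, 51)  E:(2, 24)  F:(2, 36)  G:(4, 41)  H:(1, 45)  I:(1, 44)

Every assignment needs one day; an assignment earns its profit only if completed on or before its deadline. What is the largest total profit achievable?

208

Sort by profit descending; place each in the latest free slot ≤ its deadline.
Profit order: B=58 D=51 C=50 A=49 H=45 I=44 G=41 F=36 E=24
Assign: B→slot 2, D→slot 3, C→slot 4, A→slot 1, H skipped, I skipped, G skipped, F skipped, E skipped.
Slots: [1:A] [2:B] [3:D] [4:C]
Profit = 49 + 58 + 51 + 50 = 208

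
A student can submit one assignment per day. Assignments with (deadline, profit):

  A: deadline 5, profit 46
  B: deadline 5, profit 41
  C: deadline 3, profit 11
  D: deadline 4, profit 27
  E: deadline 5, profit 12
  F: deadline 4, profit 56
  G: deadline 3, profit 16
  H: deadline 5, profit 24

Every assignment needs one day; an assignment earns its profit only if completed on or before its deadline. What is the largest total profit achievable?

Profit order: F=56 A=46 B=41 D=27 H=24 G=16 E=12 C=11
Assign: F→slot 4, A→slot 5, B→slot 3, D→slot 2, H→slot 1, G skipped, E skipped, C skipped.
Slots: [1:H] [2:D] [3:B] [4:F] [5:A]
Profit = 24 + 27 + 41 + 56 + 46 = 194

194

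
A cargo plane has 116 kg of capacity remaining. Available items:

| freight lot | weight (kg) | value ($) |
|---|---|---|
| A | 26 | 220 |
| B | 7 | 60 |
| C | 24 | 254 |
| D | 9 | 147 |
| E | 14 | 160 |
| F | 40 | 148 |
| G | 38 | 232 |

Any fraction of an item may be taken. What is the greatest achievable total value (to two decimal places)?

Sort by value per unit weight and fill in that order.
Ratios (sorted): D 16.33, E 11.43, C 10.58, B 8.57, A 8.46, G 6.11, F 3.70
take D (9 @ 147); take E (14 @ 160); take C (24 @ 254); take B (7 @ 60); take A (26 @ 220); take 36/38 of G → 219.79. Capacity used 116/116.
Total value = 1060.79

1060.79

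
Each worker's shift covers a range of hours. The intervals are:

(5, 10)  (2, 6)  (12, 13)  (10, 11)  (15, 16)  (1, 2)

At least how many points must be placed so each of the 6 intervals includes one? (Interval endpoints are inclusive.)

By right end: [1,2]  [2,6]  [5,10]  [10,11]  [12,13]  [15,16]
[1,2] uncovered → point at 2; [5,10] uncovered → point at 10; [12,13] uncovered → point at 13; [15,16] uncovered → point at 16.
Points: 2, 10, 13, 16 (4 total).

4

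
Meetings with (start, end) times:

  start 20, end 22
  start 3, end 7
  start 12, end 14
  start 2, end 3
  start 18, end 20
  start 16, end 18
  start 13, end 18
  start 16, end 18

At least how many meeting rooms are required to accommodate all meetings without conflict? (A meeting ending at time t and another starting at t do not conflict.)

Count concurrent intervals with a sweep; the peak is the room count.
Events (time:±→running): 2:+→1 3:-→0 3:+→1 7:-→0 12:+→1 13:+→2 14:-→1 16:+→2 16:+→3 … peak 3.

3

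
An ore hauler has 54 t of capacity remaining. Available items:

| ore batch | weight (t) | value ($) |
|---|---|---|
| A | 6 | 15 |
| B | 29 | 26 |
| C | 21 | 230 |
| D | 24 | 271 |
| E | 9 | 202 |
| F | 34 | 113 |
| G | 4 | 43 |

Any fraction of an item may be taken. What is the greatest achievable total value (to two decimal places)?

703.00

Ratios (sorted): E 22.44, D 11.29, C 10.95, G 10.75, F 3.32, A 2.50, B 0.90
take E (9 @ 202); take D (24 @ 271); take C (21 @ 230). Capacity used 54/54.
Total value = 703.00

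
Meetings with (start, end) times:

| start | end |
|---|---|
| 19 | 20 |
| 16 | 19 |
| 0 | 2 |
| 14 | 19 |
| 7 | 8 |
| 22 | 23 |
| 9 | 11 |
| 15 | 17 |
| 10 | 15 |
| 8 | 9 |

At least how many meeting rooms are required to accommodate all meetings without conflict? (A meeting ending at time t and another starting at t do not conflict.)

Count concurrent intervals with a sweep; the peak is the room count.
Events (time:±→running): 0:+→1 2:-→0 7:+→1 8:-→0 8:+→1 9:-→0 9:+→1 10:+→2 11:-→1 14:+→2 15:-→1 15:+→2 16:+→3 … peak 3.

3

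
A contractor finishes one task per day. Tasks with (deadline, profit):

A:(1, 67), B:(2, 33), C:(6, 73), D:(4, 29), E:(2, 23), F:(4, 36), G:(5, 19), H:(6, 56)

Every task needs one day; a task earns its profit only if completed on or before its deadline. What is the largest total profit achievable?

Profit order: C=73 A=67 H=56 F=36 B=33 D=29 E=23 G=19
Assign: C→slot 6, A→slot 1, H→slot 5, F→slot 4, B→slot 2, D→slot 3, E skipped, G skipped.
Slots: [1:A] [2:B] [3:D] [4:F] [5:H] [6:C]
Profit = 67 + 33 + 29 + 36 + 56 + 73 = 294

294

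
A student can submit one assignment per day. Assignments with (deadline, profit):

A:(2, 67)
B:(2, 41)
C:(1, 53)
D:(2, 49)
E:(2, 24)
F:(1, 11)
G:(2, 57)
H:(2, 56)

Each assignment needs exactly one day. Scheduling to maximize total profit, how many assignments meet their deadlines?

2

Take jobs in profit order; each goes to the latest open slot no later than its deadline.
Profit order: A=67 G=57 H=56 C=53 D=49 B=41 E=24 F=11
Assign: A→slot 2, G→slot 1, H skipped, C skipped, D skipped, B skipped, E skipped, F skipped.
Slots: [1:G] [2:A]
2 of 8 scheduled.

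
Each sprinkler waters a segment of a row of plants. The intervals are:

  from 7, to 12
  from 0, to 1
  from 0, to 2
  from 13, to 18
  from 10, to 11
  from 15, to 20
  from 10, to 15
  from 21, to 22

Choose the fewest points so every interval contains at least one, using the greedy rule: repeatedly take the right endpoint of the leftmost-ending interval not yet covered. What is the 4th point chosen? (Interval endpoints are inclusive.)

22

Sorted: [0,1] [0,2] [10,11] [7,12] [10,15] [13,18] [15,20] [21,22]
{[0,1],[0,2]} hit by 1; {[10,11],[7,12],[10,15]} hit by 11; {[13,18],[15,20]} hit by 18; {[21,22]} hit by 22.
Points: 1, 11, 18, 22 (4 total).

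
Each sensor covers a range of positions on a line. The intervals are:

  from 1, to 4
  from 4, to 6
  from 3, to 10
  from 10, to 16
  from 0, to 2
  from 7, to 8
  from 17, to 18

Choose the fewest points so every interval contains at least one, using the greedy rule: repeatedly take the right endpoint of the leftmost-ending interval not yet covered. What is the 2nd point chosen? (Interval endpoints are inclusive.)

6

Sorted: [0,2] [1,4] [4,6] [7,8] [3,10] [10,16] [17,18]
{[0,2],[1,4]} hit by 2; {[4,6]} hit by 6; {[7,8],[3,10]} hit by 8; {[10,16]} hit by 16; {[17,18]} hit by 18.
Points: 2, 6, 8, 16, 18 (5 total).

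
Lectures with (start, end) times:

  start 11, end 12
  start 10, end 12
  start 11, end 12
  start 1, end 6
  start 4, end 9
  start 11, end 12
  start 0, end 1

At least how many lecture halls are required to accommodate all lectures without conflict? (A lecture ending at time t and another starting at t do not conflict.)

starts: [0, 1, 4, 10, 11, 11, 11]
ends:   [1, 6, 9, 12, 12, 12, 12]
s0→1 e1→0 s1→1 s4→2 e6→1 e9→0 s10→1 s11→2 s11→3 s11→4  — peak 4.

4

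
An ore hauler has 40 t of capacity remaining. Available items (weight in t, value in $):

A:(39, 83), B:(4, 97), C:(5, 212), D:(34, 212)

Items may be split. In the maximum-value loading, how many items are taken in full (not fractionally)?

Sort by value per unit weight and fill in that order.
Order: C (212/5=42.40) > B (97/4=24.25) > D (212/34=6.24) > A (83/39=2.13)
Fill: take C (5 @ 212) → take B (4 @ 97) → take 31/34 of D → 193.29; 40/40 used.
2 item(s) taken whole; one partial (take 31/34 of D).

2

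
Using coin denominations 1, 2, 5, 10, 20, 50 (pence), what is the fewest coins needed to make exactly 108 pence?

5

Greedy: take as many of the largest coin as possible, then repeat with the remainder.
108 = 2×50 + 1×5 + 1×2 + 1×1
Total coins = 2 + 1 + 1 + 1 = 5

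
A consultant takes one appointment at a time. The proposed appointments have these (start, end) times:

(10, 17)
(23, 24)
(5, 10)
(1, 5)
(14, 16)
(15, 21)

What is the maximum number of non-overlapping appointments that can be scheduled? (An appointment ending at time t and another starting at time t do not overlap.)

4

Greedy by earliest finish: after sorting by end time, pick each interval compatible with the last pick.
By end time: (1,5), (5,10), (14,16), (10,17), (15,21), (23,24).
Pick (1,5); next start ≥ 5 → (5,10); next start ≥ 10 → (14,16); next start ≥ 16 → (23,24).
Selected 4 appointments.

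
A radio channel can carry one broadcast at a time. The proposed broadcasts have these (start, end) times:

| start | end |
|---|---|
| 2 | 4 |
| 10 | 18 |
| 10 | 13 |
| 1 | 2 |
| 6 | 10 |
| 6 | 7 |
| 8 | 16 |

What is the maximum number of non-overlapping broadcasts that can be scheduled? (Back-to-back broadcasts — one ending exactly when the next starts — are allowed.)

By end time: (1,2), (2,4), (6,7), (6,10), (10,13), (8,16), (10,18).
Pick (1,2); next start ≥ 2 → (2,4); next start ≥ 4 → (6,7); next start ≥ 7 → (10,13).
Selected 4 broadcasts.

4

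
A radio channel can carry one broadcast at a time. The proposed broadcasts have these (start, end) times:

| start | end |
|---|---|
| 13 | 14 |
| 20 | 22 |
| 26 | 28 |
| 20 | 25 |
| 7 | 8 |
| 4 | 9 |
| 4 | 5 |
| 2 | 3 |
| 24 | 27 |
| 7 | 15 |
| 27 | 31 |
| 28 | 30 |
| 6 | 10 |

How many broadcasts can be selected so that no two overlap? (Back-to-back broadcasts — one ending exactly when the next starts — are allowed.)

7

Order by finish time; keep every interval that doesn't clash with the previous kept one.
Sorted by end: (2,3)  (4,5)  (7,8)  (4,9)  (6,10)  (13,14)  (7,15)  (20,22)  (20,25)  (24,27)  (26,28)  (28,30)  (27,31)
take (2,3); take (4,5); take (7,8); take (13,14); skip (7,15); take (20,22); skip (20,25); take (24,27); take (28,30).
Selected 7 broadcasts.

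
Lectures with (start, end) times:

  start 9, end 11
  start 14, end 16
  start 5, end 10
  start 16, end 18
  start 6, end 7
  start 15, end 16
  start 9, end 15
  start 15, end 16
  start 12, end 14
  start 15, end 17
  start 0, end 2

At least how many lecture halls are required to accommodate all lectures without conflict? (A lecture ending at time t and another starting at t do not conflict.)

4

The answer is the maximum number of intervals overlapping at any instant.
Events (time:±→running): 0:+→1 2:-→0 5:+→1 6:+→2 7:-→1 9:+→2 9:+→3 10:-→2 11:-→1 12:+→2 14:-→1 14:+→2 15:-→1 15:+→2 15:+→3 15:+→4 … peak 4.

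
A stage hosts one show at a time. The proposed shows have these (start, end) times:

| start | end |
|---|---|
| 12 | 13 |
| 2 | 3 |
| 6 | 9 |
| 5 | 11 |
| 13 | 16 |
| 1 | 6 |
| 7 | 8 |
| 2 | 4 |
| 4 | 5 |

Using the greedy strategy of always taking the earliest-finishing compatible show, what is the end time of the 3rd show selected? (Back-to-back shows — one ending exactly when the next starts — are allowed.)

Sort by end time and greedily take each interval whose start is ≥ the last chosen end.
Sorted by end: (2,3)  (2,4)  (4,5)  (1,6)  (7,8)  (6,9)  (5,11)  (12,13)  (13,16)
take (2,3); take (4,5); take (7,8); skip (6,9); skip (5,11); take (12,13); take (13,16).
Selected: (2,3) (4,5) (7,8) (12,13) (13,16)

8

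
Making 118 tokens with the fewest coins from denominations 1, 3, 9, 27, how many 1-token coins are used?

1

Greedy: take as many of the largest coin as possible, then repeat with the remainder.
118 − 4×27→10 − 1×9→1 − 1×1→0
Count of 1: 1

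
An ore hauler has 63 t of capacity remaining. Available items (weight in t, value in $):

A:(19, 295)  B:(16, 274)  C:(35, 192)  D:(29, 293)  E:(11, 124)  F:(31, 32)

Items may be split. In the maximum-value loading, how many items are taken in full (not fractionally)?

Greedy by value/weight ratio, highest first.
Ratios (sorted): B 17.12, A 15.53, E 11.27, D 10.10, C 5.49, F 1.03
take B (16 @ 274); take A (19 @ 295); take E (11 @ 124); take 17/29 of D → 171.76. Capacity used 63/63.
3 item(s) taken whole; one partial (take 17/29 of D).

3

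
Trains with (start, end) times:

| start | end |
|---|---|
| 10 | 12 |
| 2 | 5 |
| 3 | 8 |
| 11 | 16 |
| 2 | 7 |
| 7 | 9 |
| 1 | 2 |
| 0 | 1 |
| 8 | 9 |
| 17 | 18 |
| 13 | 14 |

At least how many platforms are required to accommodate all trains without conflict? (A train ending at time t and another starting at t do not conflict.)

3

starts: [0, 1, 2, 2, 3, 7, 8, 10, 11, 13, 17]
ends:   [1, 2, 5, 7, 8, 9, 9, 12, 14, 16, 18]
s0→1 e1→0 s1→1 e2→0 s2→1 s2→2 s3→3  — peak 3.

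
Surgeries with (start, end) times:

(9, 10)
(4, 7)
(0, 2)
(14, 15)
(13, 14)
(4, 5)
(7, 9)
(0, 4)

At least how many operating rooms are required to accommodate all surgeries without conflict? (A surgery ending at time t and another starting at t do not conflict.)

2

The answer is the maximum number of intervals overlapping at any instant.
Events (time:±→running): 0:+→1 0:+→2 … peak 2.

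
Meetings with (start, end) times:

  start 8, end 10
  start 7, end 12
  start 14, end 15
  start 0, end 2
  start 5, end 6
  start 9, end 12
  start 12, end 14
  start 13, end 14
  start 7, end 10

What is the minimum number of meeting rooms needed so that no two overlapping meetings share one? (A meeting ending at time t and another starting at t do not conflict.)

The answer is the maximum number of intervals overlapping at any instant.
Events (time:±→running): 0:+→1 2:-→0 5:+→1 6:-→0 7:+→1 7:+→2 8:+→3 9:+→4 … peak 4.

4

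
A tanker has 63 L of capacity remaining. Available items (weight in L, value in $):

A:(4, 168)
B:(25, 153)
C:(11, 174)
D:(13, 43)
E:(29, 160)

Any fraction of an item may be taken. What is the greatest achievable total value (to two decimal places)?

621.90

Sort by value per unit weight and fill in that order.
Order: A (168/4=42.00) > C (174/11=15.82) > B (153/25=6.12) > E (160/29=5.52) > D (43/13=3.31)
Fill: take A (4 @ 168) → take C (11 @ 174) → take B (25 @ 153) → take 23/29 of E → 126.90; 63/63 used.
Total value = 621.90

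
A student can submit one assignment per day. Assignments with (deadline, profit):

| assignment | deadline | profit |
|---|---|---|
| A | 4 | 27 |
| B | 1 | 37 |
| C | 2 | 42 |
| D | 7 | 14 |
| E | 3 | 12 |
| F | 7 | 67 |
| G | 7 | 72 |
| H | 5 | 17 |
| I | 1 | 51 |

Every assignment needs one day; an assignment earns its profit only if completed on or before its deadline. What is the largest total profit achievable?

290

Take jobs in profit order; each goes to the latest open slot no later than its deadline.
By profit: G(d7,72), F(d7,67), I(d1,51), C(d2,42), B(d1,37), A(d4,27), H(d5,17), D(d7,14), E(d3,12)
G→slot 7; F→slot 6; I→slot 1; C→slot 2; B skipped; A→slot 4; H→slot 5; D→slot 3; E skipped.
Profit = 51 + 42 + 14 + 27 + 17 + 67 + 72 = 290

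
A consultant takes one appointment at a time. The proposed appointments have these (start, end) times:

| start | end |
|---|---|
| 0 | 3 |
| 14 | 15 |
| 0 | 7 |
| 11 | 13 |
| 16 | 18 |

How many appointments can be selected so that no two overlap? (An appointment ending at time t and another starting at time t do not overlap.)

Sort by end time and greedily take each interval whose start is ≥ the last chosen end.
Sorted by end: (0,3)  (0,7)  (11,13)  (14,15)  (16,18)
take (0,3); take (11,13); take (14,15); take (16,18).
Selected 4 appointments.

4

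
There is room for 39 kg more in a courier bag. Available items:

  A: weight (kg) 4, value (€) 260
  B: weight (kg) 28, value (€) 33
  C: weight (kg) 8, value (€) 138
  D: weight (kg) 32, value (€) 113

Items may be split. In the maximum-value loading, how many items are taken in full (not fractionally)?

2

Sort by value per unit weight and fill in that order.
Order: A (260/4=65.00) > C (138/8=17.25) > D (113/32=3.53) > B (33/28=1.18)
Fill: take A (4 @ 260) → take C (8 @ 138) → take 27/32 of D → 95.34; 39/39 used.
2 item(s) taken whole; one partial (take 27/32 of D).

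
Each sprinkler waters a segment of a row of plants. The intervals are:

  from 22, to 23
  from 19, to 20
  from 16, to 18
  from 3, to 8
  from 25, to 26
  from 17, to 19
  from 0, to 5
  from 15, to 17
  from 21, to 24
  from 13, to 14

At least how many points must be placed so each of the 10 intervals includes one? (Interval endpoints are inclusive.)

Sorted: [0,5] [3,8] [13,14] [15,17] [16,18] [17,19] [19,20] [22,23] [21,24] [25,26]
{[0,5],[3,8]} hit by 5; {[13,14]} hit by 14; {[15,17],[16,18],[17,19]} hit by 17; {[19,20]} hit by 20; {[22,23],[21,24]} hit by 23; {[25,26]} hit by 26.
Points: 5, 14, 17, 20, 23, 26 (6 total).

6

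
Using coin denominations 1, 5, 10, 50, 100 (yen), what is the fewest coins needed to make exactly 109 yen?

109 − 1×100→9 − 1×5→4 − 4×1→0
Total coins = 1 + 1 + 4 = 6

6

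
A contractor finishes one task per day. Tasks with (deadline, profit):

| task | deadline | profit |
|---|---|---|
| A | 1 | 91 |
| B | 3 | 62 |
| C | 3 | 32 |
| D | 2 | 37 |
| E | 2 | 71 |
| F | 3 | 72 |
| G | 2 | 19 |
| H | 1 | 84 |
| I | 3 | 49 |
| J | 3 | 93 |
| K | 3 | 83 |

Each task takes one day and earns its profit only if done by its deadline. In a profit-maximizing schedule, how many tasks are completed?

Take jobs in profit order; each goes to the latest open slot no later than its deadline.
Profit order: J=93 A=91 H=84 K=83 F=72 E=71 B=62 I=49 D=37 C=32 G=19
Assign: J→slot 3, A→slot 1, H skipped, K→slot 2, F skipped, E skipped, B skipped, I skipped, D skipped, C skipped, G skipped.
Slots: [1:A] [2:K] [3:J]
3 of 11 scheduled.

3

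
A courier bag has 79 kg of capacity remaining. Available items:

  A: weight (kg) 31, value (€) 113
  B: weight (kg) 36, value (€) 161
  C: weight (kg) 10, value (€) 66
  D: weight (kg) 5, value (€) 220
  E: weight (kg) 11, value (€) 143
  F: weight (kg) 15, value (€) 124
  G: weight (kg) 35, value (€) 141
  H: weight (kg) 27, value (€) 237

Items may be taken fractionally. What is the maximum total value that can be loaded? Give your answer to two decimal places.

839.19

Ratios (sorted): D 44.00, E 13.00, H 8.78, F 8.27, C 6.60, B 4.47, G 4.03, A 3.65
take D (5 @ 220); take E (11 @ 143); take H (27 @ 237); take F (15 @ 124); take C (10 @ 66); take 11/36 of B → 49.19. Capacity used 79/79.
Total value = 839.19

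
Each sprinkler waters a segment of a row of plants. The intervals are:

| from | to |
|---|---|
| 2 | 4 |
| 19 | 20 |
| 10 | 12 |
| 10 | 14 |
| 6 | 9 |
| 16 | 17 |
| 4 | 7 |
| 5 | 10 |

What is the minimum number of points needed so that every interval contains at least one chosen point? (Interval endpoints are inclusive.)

5

Process intervals by earliest right end; each time one isn't hit yet, stab at its right endpoint.
By right end: [2,4]  [4,7]  [6,9]  [5,10]  [10,12]  [10,14]  [16,17]  [19,20]
[2,4] uncovered → point at 4; [6,9] uncovered → point at 9; [10,12] uncovered → point at 12; [16,17] uncovered → point at 17; [19,20] uncovered → point at 20.
Points: 4, 9, 12, 17, 20 (5 total).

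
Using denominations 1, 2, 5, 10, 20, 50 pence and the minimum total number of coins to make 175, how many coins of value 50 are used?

175 = 3×50 + 1×20 + 1×5
Count of 50: 3

3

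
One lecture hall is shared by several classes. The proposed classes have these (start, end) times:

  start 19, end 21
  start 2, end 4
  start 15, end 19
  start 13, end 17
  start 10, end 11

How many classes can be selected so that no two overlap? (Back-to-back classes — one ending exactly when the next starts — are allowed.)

Greedy by earliest finish: after sorting by end time, pick each interval compatible with the last pick.
By end time: (2,4), (10,11), (13,17), (15,19), (19,21).
Pick (2,4); next start ≥ 4 → (10,11); next start ≥ 11 → (13,17); next start ≥ 17 → (19,21).
Selected 4 classes.

4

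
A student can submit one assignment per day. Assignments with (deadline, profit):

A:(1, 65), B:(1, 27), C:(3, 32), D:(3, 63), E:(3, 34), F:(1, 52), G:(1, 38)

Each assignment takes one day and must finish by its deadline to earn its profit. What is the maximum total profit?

By profit: A(d1,65), D(d3,63), F(d1,52), G(d1,38), E(d3,34), C(d3,32), B(d1,27)
A→slot 1; D→slot 3; F skipped; G skipped; E→slot 2; C skipped; B skipped.
Profit = 65 + 34 + 63 = 162

162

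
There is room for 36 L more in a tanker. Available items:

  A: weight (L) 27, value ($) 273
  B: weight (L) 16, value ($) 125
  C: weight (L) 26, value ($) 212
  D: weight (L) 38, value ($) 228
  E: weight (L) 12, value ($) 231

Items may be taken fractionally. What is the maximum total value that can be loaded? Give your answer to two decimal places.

Order: E (231/12=19.25) > A (273/27=10.11) > C (212/26=8.15) > B (125/16=7.81) > D (228/38=6.00)
Fill: take E (12 @ 231) → take 24/27 of A → 242.67; 36/36 used.
Total value = 473.67

473.67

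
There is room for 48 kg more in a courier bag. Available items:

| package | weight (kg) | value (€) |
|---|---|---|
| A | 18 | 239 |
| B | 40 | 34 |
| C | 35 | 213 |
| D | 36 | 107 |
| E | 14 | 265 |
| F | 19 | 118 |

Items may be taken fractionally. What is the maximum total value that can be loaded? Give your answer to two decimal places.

603.37

Greedy by value/weight ratio, highest first.
Ratios (sorted): E 18.93, A 13.28, F 6.21, C 6.09, D 2.97, B 0.85
take E (14 @ 265); take A (18 @ 239); take 16/19 of F → 99.37. Capacity used 48/48.
Total value = 603.37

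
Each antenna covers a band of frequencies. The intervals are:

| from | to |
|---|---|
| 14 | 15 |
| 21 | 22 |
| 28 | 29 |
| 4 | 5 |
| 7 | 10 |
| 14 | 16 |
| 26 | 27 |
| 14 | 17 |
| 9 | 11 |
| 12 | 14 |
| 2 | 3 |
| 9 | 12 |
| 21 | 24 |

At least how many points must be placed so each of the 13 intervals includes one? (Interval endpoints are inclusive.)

7

Sorted: [2,3] [4,5] [7,10] [9,11] [9,12] [12,14] [14,15] [14,16] [14,17] [21,22] [21,24] [26,27] [28,29]
{[2,3]} hit by 3; {[4,5]} hit by 5; {[7,10],[9,11],[9,12]} hit by 10; {[12,14],[14,15],[14,16],[14,17]} hit by 14; {[21,22],[21,24]} hit by 22; {[26,27]} hit by 27; {[28,29]} hit by 29.
Points: 3, 5, 10, 14, 22, 27, 29 (7 total).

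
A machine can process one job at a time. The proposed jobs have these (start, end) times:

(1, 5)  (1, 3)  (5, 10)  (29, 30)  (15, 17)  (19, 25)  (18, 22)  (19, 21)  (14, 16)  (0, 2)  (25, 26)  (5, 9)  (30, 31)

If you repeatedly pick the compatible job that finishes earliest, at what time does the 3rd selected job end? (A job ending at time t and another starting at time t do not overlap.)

16

Sort by end time and greedily take each interval whose start is ≥ the last chosen end.
By end time: (0,2), (1,3), (1,5), (5,9), (5,10), (14,16), (15,17), (19,21), (18,22), (19,25), (25,26), (29,30), (30,31).
Pick (0,2); next start ≥ 2 → (5,9); next start ≥ 9 → (14,16); next start ≥ 16 → (19,21); next start ≥ 21 → (25,26); next start ≥ 26 → (29,30); next start ≥ 30 → (30,31).
Selected: (0,2) (5,9) (14,16) (19,21) (25,26) (29,30) (30,31)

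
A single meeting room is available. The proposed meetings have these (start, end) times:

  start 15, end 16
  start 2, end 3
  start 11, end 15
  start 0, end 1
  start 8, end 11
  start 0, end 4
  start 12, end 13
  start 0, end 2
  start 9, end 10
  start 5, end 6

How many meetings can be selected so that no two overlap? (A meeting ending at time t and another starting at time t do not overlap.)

Order by finish time; keep every interval that doesn't clash with the previous kept one.
By end time: (0,1), (0,2), (2,3), (0,4), (5,6), (9,10), (8,11), (12,13), (11,15), (15,16).
Pick (0,1); next start ≥ 1 → (2,3); next start ≥ 3 → (5,6); next start ≥ 6 → (9,10); next start ≥ 10 → (12,13); next start ≥ 13 → (15,16).
Selected 6 meetings.

6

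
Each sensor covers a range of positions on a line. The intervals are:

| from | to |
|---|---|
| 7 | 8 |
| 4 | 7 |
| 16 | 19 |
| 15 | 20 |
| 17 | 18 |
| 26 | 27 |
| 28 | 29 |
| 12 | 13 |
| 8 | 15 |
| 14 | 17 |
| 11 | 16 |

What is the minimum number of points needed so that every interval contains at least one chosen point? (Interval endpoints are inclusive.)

Process intervals by earliest right end; each time one isn't hit yet, stab at its right endpoint.
By right end: [4,7]  [7,8]  [12,13]  [8,15]  [11,16]  [14,17]  [17,18]  [16,19]  [15,20]  [26,27]  [28,29]
[4,7] uncovered → point at 7; [12,13] uncovered → point at 13; [14,17] uncovered → point at 17; [26,27] uncovered → point at 27; [28,29] uncovered → point at 29.
Points: 7, 13, 17, 27, 29 (5 total).

5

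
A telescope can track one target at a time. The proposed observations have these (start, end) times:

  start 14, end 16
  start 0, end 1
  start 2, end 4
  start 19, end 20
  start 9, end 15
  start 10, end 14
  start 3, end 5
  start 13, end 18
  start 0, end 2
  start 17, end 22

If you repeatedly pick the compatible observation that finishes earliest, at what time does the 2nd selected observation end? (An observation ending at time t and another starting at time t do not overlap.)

Sort by end time and greedily take each interval whose start is ≥ the last chosen end.
Sorted by end: (0,1)  (0,2)  (2,4)  (3,5)  (10,14)  (9,15)  (14,16)  (13,18)  (19,20)  (17,22)
take (0,1); skip (0,2); take (2,4); take (10,14); skip (9,15); take (14,16); take (19,20); skip (17,22).
Selected: (0,1) (2,4) (10,14) (14,16) (19,20)

4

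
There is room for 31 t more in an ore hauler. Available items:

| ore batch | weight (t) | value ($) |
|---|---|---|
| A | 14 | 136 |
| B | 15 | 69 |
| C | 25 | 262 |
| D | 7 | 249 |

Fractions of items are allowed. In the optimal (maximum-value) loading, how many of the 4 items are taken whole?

1

Ratios (sorted): D 35.57, C 10.48, A 9.71, B 4.60
take D (7 @ 249); take 24/25 of C → 251.52. Capacity used 31/31.
1 item(s) taken whole; one partial (take 24/25 of C).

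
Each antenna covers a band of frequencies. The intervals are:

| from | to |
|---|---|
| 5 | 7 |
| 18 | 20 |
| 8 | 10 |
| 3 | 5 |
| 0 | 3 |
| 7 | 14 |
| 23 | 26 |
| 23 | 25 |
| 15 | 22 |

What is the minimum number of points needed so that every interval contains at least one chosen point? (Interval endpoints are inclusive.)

Sorted: [0,3] [3,5] [5,7] [8,10] [7,14] [18,20] [15,22] [23,25] [23,26]
{[0,3],[3,5]} hit by 3; {[5,7]} hit by 7; {[8,10],[7,14]} hit by 10; {[18,20],[15,22]} hit by 20; {[23,25],[23,26]} hit by 25.
Points: 3, 7, 10, 20, 25 (5 total).

5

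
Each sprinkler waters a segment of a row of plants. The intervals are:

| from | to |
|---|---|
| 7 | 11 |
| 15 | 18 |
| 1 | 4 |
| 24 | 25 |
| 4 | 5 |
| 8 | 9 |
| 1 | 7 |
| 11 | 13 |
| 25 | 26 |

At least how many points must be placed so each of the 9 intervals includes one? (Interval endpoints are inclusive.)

5

Process intervals by earliest right end; each time one isn't hit yet, stab at its right endpoint.
Sorted: [1,4] [4,5] [1,7] [8,9] [7,11] [11,13] [15,18] [24,25] [25,26]
{[1,4],[4,5],[1,7]} hit by 4; {[8,9],[7,11]} hit by 9; {[11,13]} hit by 13; {[15,18]} hit by 18; {[24,25],[25,26]} hit by 25.
Points: 4, 9, 13, 18, 25 (5 total).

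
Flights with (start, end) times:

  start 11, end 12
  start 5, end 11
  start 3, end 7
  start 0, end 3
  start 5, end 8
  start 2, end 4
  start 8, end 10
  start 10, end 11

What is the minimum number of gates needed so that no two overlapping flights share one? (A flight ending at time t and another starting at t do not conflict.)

Count concurrent intervals with a sweep; the peak is the room count.
Events (time:±→running): 0:+→1 2:+→2 3:-→1 3:+→2 4:-→1 5:+→2 5:+→3 … peak 3.

3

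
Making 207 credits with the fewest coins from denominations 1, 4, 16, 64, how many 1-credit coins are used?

207 = 3×64 + 3×4 + 3×1
Count of 1: 3

3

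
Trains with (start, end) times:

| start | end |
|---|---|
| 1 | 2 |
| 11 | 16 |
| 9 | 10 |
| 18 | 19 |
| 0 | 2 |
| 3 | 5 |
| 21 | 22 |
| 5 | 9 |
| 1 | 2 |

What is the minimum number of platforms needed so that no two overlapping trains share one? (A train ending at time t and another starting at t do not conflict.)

3

The answer is the maximum number of intervals overlapping at any instant.
starts: [0, 1, 1, 3, 5, 9, 11, 18, 21]
ends:   [2, 2, 2, 5, 9, 10, 16, 19, 22]
s0→1 s1→2 s1→3  — peak 3.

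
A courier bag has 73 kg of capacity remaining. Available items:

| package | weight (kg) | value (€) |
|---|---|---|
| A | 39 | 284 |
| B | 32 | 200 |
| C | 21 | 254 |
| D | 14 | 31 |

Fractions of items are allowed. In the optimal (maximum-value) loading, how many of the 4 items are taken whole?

Greedy by value/weight ratio, highest first.
Order: C (254/21=12.10) > A (284/39=7.28) > B (200/32=6.25) > D (31/14=2.21)
Fill: take C (21 @ 254) → take A (39 @ 284) → take 13/32 of B → 81.25; 73/73 used.
2 item(s) taken whole; one partial (take 13/32 of B).

2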